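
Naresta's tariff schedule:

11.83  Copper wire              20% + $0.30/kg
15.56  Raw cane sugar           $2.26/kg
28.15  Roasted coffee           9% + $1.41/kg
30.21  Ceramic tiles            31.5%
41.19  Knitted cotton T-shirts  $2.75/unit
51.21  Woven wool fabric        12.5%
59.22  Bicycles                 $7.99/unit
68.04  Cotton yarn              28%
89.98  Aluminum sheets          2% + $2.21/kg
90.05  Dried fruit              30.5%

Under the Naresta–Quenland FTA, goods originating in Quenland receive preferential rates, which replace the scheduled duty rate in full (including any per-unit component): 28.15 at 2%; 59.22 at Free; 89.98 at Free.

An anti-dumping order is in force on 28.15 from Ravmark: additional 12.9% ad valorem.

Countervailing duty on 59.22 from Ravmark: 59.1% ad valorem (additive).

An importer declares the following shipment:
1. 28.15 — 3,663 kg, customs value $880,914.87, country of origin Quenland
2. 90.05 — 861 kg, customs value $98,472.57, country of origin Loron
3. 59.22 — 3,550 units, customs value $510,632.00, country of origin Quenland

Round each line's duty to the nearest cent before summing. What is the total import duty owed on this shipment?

$47,652.43

Line 1 (28.15, Quenland, 3,663 kg, $880,914.87):
Base rate for 28.15 is 9% + $1.41/kg.
Origin Quenland qualifies under the Naresta–Quenland agreement and 28.15 is covered: preferential rate 2% applies instead.
The additional-duty order on 28.15 targets Ravmark, not Quenland; it does not apply.
Duty = $880,914.87 × 2% = $17,618.30.
Line 2 (90.05, Loron, 861 kg, $98,472.57):
Base rate for 90.05 is 30.5%.
Duty = $98,472.57 × 30.5% = $30,034.13.
Line 3 (59.22, Quenland, 3,550 units, $510,632.00):
Base rate for 59.22 is $7.99/unit.
Origin Quenland qualifies under the Naresta–Quenland agreement and 59.22 is covered: preferential rate Free applies instead.
The additional-duty order on 59.22 targets Ravmark, not Quenland; it does not apply.
Duty = $510,632.00 × 0% = $0.00.
Total = $17,618.30 + $30,034.13 + $0.00 = $47,652.43.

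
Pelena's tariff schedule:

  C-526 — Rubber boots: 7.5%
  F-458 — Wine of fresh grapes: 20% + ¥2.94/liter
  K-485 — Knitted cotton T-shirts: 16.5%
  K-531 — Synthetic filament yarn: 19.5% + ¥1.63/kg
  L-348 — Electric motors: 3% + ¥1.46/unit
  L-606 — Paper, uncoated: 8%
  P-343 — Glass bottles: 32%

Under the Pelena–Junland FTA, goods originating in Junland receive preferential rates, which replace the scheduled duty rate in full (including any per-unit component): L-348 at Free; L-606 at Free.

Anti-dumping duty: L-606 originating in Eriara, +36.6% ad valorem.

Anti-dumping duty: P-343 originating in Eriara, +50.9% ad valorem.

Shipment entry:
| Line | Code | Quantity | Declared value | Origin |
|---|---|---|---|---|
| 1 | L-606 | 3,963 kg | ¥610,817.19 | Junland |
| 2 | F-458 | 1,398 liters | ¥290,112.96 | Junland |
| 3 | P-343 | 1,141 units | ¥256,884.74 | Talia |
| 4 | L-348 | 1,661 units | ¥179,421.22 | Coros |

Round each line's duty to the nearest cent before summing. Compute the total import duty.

Line 1 (L-606, Junland, 3,963 kg, ¥610,817.19):
Base rate for L-606 is 8%.
Origin Junland qualifies under the Pelena–Junland agreement and L-606 is covered: preferential rate Free applies instead.
The additional-duty order on L-606 targets Eriara, not Junland; it does not apply.
Duty = ¥610,817.19 × 0% = ¥0.00.
Line 2 (F-458, Junland, 1,398 liters, ¥290,112.96):
Base rate for F-458 is 20% + ¥2.94/liter.
Origin Junland is the FTA partner but F-458 is not on the preference list; base rate stands.
Duty = ¥290,112.96 × 20% + 1,398 × ¥2.94 = ¥62,132.71.
Line 3 (P-343, Talia, 1,141 units, ¥256,884.74):
Base rate for P-343 is 32%.
The additional-duty order on P-343 targets Eriara, not Talia; it does not apply.
Duty = ¥256,884.74 × 32% = ¥82,203.12.
Line 4 (L-348, Coros, 1,661 units, ¥179,421.22):
Base rate for L-348 is 3% + ¥1.46/unit.
L-348 has an FTA preferential rate, but origin Coros is not Junland; base rate stands.
Duty = ¥179,421.22 × 3% + 1,661 × ¥1.46 = ¥7,807.70.
Total = ¥0.00 + ¥62,132.71 + ¥82,203.12 + ¥7,807.70 = ¥152,143.53.

¥152,143.53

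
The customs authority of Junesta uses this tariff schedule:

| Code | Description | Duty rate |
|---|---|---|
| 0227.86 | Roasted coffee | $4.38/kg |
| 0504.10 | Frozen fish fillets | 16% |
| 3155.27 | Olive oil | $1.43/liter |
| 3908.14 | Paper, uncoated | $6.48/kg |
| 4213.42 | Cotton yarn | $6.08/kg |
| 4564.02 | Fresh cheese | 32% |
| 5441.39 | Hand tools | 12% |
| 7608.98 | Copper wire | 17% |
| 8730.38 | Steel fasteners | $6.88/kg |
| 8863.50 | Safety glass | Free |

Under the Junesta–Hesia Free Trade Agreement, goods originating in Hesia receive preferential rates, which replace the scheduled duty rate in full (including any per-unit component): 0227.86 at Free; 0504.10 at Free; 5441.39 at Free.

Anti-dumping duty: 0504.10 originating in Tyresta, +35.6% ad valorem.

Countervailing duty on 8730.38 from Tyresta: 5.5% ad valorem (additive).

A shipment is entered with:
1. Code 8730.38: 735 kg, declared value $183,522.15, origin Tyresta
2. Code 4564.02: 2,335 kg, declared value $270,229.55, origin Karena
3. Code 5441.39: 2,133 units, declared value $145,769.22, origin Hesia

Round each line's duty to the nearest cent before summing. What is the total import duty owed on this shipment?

Line 1 (8730.38, Tyresta, 735 kg, $183,522.15):
Base rate for 8730.38 is $6.88/kg.
Additional duty on 8730.38 from Tyresta: +5.5% ad valorem. Applied ad valorem rate = 5.5%.
Duty = $183,522.15 × 5.5% + 735 × $6.88 = $15,150.52.
Line 2 (4564.02, Karena, 2,335 kg, $270,229.55):
Base rate for 4564.02 is 32%.
Duty = $270,229.55 × 32% = $86,473.46.
Line 3 (5441.39, Hesia, 2,133 units, $145,769.22):
Base rate for 5441.39 is 12%.
Origin Hesia qualifies under the Junesta–Hesia agreement and 5441.39 is covered: preferential rate Free applies instead.
Duty = $145,769.22 × 0% = $0.00.
Total = $15,150.52 + $86,473.46 + $0.00 = $101,623.98.

$101,623.98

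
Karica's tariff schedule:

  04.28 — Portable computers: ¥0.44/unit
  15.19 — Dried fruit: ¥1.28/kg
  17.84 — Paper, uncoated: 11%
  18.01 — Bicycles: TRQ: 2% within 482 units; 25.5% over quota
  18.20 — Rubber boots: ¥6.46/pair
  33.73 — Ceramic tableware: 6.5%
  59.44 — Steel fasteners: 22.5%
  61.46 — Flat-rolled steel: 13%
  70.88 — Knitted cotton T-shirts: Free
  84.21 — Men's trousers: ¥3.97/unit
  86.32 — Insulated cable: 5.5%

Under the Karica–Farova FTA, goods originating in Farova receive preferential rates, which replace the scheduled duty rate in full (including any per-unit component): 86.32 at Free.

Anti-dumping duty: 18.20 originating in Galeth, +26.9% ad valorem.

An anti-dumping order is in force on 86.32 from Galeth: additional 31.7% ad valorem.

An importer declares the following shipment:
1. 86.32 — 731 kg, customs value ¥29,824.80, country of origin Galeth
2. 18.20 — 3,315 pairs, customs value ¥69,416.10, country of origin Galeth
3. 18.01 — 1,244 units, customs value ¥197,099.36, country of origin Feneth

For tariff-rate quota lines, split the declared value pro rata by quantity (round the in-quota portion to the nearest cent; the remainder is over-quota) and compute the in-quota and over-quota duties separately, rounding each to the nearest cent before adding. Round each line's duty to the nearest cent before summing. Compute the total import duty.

Line 1 (86.32, Galeth, 731 kg, ¥29,824.80):
Base rate for 86.32 is 5.5%.
86.32 has an FTA preferential rate, but origin Galeth is not Farova; base rate stands.
Additional duty on 86.32 from Galeth: +31.7%. Applied ad valorem rate: 5.5% + 31.7% = 37.2%.
Duty = ¥29,824.80 × 37.2% = ¥11,094.83.
Line 2 (18.20, Galeth, 3,315 pairs, ¥69,416.10):
Base rate for 18.20 is ¥6.46/pair.
Additional duty on 18.20 from Galeth: +26.9% ad valorem. Applied ad valorem rate = 26.9%.
Duty = ¥69,416.10 × 26.9% + 3,315 × ¥6.46 = ¥40,087.83.
Line 3 (18.01, Feneth, 1,244 units, ¥197,099.36):
Code 18.01 is under a tariff-rate quota (threshold 482 units). In-quota: 482 units at 2%; over-quota: 762 units at 25.5%.
Pro-rata value split: in-quota = ¥197,099.36 × 482/1,244 = ¥76,368.08; over-quota = ¥197,099.36 − ¥76,368.08 = ¥120,731.28.
In-quota duty = ¥76,368.08 × 2% = ¥1,527.36. Over-quota duty = ¥120,731.28 × 25.5% = ¥30,786.48.
Line duty = ¥1,527.36 + ¥30,786.48 = ¥32,313.84.
Total = ¥11,094.83 + ¥40,087.83 + ¥32,313.84 = ¥83,496.50.

¥83,496.50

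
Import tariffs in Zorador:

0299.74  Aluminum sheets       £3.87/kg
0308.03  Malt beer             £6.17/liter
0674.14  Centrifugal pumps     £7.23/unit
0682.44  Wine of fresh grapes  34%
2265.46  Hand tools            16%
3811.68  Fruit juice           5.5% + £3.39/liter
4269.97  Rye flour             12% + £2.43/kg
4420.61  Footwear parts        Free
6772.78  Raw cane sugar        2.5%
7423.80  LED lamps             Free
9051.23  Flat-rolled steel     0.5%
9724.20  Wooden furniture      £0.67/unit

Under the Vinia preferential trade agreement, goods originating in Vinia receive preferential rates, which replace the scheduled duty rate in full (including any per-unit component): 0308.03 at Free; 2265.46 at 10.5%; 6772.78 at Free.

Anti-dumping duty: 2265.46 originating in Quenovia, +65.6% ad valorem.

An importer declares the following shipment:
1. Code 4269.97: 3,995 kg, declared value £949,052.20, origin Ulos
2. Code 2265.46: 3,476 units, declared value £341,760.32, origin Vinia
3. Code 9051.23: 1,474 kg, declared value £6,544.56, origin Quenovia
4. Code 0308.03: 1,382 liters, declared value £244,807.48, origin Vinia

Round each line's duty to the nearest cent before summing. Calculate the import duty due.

£159,511.66

Line 1 (4269.97, Ulos, 3,995 kg, £949,052.20):
Base rate for 4269.97 is 12% + £2.43/kg.
Duty = £949,052.20 × 12% + 3,995 × £2.43 = £123,594.11.
Line 2 (2265.46, Vinia, 3,476 units, £341,760.32):
Base rate for 2265.46 is 16%.
Origin Vinia qualifies under the Zorador–Vinia agreement and 2265.46 is covered: preferential rate 10.5% applies instead.
The additional-duty order on 2265.46 targets Quenovia, not Vinia; it does not apply.
Duty = £341,760.32 × 10.5% = £35,884.83.
Line 3 (9051.23, Quenovia, 1,474 kg, £6,544.56):
Base rate for 9051.23 is 0.5%.
Duty = £6,544.56 × 0.5% = £32.72.
Line 4 (0308.03, Vinia, 1,382 liters, £244,807.48):
Base rate for 0308.03 is £6.17/liter.
Origin Vinia qualifies under the Zorador–Vinia agreement and 0308.03 is covered: preferential rate Free applies instead.
Duty = £244,807.48 × 0% = £0.00.
Total = £123,594.11 + £35,884.83 + £32.72 + £0.00 = £159,511.66.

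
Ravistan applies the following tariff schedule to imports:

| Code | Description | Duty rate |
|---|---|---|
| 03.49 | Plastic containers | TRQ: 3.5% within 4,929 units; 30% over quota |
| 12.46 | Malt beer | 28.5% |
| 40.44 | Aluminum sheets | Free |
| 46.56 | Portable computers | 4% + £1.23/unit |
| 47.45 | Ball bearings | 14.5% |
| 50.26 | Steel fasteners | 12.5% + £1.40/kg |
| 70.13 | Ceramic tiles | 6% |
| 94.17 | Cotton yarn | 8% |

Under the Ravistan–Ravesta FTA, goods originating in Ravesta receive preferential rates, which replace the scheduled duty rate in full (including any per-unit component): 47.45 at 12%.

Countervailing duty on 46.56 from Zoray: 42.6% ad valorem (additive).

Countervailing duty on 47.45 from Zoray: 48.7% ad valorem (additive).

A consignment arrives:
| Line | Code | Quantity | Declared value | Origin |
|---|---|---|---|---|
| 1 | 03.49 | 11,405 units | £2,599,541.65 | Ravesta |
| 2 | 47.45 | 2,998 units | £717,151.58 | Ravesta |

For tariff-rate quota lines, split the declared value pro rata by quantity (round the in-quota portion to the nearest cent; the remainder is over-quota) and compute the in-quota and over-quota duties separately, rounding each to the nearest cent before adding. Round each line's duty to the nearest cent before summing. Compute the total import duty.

Line 1 (03.49, Ravesta, 11,405 units, £2,599,541.65):
Code 03.49 is under a tariff-rate quota (threshold 4,929 units). In-quota: 4,929 units at 3.5%; over-quota: 6,476 units at 30%.
Pro-rata value split: in-quota = £2,599,541.65 × 4,929/11,405 = £1,123,466.97; over-quota = £2,599,541.65 − £1,123,466.97 = £1,476,074.68.
In-quota duty = £1,123,466.97 × 3.5% = £39,321.34. Over-quota duty = £1,476,074.68 × 30% = £442,822.40.
Line duty = £39,321.34 + £442,822.40 = £482,143.74.
Line 2 (47.45, Ravesta, 2,998 units, £717,151.58):
Base rate for 47.45 is 14.5%.
Origin Ravesta qualifies under the Ravistan–Ravesta agreement and 47.45 is covered: preferential rate 12% applies instead.
The additional-duty order on 47.45 targets Zoray, not Ravesta; it does not apply.
Duty = £717,151.58 × 12% = £86,058.19.
Total = £482,143.74 + £86,058.19 = £568,201.93.

£568,201.93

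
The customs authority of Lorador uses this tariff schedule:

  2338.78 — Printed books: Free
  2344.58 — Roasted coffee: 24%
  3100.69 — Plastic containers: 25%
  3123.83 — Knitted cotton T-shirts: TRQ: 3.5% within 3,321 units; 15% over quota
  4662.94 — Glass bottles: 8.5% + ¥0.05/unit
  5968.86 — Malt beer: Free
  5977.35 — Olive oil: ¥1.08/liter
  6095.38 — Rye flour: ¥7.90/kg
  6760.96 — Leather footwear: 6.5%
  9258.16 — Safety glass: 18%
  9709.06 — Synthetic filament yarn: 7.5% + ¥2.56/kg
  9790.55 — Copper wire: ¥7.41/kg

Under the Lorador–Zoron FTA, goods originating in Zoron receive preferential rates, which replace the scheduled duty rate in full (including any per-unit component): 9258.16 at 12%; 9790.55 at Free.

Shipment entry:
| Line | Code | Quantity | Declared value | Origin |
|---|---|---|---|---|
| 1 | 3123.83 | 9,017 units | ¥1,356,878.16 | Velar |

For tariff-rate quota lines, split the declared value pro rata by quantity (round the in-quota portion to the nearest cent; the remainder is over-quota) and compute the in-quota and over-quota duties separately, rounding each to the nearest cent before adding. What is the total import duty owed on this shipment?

Line 1 (3123.83, Velar, 9,017 units, ¥1,356,878.16):
Code 3123.83 is under a tariff-rate quota (threshold 3,321 units). In-quota: 3,321 units at 3.5%; over-quota: 5,696 units at 15%.
Pro-rata value split: in-quota = ¥1,356,878.16 × 3,321/9,017 = ¥499,744.08; over-quota = ¥1,356,878.16 − ¥499,744.08 = ¥857,134.08.
In-quota duty = ¥499,744.08 × 3.5% = ¥17,491.04. Over-quota duty = ¥857,134.08 × 15% = ¥128,570.11.
Line duty = ¥17,491.04 + ¥128,570.11 = ¥146,061.15.

¥146,061.15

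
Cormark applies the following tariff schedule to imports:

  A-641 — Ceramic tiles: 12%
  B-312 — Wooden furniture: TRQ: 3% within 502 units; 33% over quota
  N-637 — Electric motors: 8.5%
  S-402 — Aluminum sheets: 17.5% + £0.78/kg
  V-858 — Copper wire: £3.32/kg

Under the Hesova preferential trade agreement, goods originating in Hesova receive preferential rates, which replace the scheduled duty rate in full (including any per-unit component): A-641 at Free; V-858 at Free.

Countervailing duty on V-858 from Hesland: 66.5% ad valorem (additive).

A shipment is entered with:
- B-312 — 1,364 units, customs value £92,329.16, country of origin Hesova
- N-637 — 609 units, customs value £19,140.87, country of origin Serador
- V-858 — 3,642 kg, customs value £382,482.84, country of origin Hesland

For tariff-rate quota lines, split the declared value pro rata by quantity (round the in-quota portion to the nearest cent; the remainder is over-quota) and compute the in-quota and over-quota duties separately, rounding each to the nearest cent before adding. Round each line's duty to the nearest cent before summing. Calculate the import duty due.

Line 1 (B-312, Hesova, 1,364 units, £92,329.16):
Code B-312 is under a tariff-rate quota (threshold 502 units). In-quota: 502 units at 3%; over-quota: 862 units at 33%.
Pro-rata value split: in-quota = £92,329.16 × 502/1,364 = £33,980.38; over-quota = £92,329.16 − £33,980.38 = £58,348.78.
In-quota duty = £33,980.38 × 3% = £1,019.41. Over-quota duty = £58,348.78 × 33% = £19,255.10.
Line duty = £1,019.41 + £19,255.10 = £20,274.51.
Line 2 (N-637, Serador, 609 units, £19,140.87):
Base rate for N-637 is 8.5%.
Duty = £19,140.87 × 8.5% = £1,626.97.
Line 3 (V-858, Hesland, 3,642 kg, £382,482.84):
Base rate for V-858 is £3.32/kg.
V-858 has an FTA preferential rate, but origin Hesland is not Hesova; base rate stands.
Additional duty on V-858 from Hesland: +66.5% ad valorem. Applied ad valorem rate = 66.5%.
Duty = £382,482.84 × 66.5% + 3,642 × £3.32 = £266,442.53.
Total = £20,274.51 + £1,626.97 + £266,442.53 = £288,344.01.

£288,344.01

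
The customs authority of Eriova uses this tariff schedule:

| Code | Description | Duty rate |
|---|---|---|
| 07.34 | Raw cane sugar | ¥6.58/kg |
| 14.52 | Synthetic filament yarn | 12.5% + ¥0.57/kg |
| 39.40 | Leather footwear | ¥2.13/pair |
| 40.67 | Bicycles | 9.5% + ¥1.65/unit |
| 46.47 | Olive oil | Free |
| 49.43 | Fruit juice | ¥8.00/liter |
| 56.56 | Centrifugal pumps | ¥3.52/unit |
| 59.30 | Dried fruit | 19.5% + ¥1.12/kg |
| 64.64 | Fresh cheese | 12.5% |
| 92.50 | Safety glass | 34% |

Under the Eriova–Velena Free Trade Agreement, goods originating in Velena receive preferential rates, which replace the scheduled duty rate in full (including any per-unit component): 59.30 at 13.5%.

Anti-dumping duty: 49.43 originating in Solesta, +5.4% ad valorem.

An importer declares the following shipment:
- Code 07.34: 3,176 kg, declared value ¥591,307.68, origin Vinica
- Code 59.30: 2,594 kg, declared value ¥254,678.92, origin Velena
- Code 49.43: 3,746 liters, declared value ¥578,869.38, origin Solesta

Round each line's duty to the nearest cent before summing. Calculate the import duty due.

¥116,506.68

Line 1 (07.34, Vinica, 3,176 kg, ¥591,307.68):
Base rate for 07.34 is ¥6.58/kg.
Duty = 3,176 × ¥6.58 = ¥20,898.08.
Line 2 (59.30, Velena, 2,594 kg, ¥254,678.92):
Base rate for 59.30 is 19.5% + ¥1.12/kg.
Origin Velena qualifies under the Eriova–Velena agreement and 59.30 is covered: preferential rate 13.5% applies instead.
Duty = ¥254,678.92 × 13.5% = ¥34,381.65.
Line 3 (49.43, Solesta, 3,746 liters, ¥578,869.38):
Base rate for 49.43 is ¥8.00/liter.
Additional duty on 49.43 from Solesta: +5.4% ad valorem. Applied ad valorem rate = 5.4%.
Duty = ¥578,869.38 × 5.4% + 3,746 × ¥8.00 = ¥61,226.95.
Total = ¥20,898.08 + ¥34,381.65 + ¥61,226.95 = ¥116,506.68.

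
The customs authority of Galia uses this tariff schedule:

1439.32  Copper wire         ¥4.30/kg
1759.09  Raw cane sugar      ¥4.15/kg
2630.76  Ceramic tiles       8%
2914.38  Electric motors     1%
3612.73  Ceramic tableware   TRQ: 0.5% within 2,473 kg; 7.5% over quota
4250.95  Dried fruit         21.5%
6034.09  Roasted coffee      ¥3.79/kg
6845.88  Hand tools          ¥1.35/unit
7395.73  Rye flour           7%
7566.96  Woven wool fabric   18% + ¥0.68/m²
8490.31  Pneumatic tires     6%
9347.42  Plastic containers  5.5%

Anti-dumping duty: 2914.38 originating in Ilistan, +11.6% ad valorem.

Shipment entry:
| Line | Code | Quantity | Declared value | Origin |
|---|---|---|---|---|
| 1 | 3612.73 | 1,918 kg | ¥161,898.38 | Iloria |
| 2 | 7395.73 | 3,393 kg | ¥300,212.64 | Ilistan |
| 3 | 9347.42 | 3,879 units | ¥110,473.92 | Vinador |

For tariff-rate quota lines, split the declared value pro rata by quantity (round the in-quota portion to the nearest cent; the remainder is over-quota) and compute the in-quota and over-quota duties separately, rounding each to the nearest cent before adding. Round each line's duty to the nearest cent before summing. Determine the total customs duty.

¥27,900.44

Line 1 (3612.73, Iloria, 1,918 kg, ¥161,898.38):
Code 3612.73 is under a tariff-rate quota (threshold 2,473 kg). Quantity 1,918 kg is within the quota, so the in-quota rate 0.5% applies to the full value.
Duty = ¥161,898.38 × 0.5% = ¥809.49.
Line 2 (7395.73, Ilistan, 3,393 kg, ¥300,212.64):
Base rate for 7395.73 is 7%.
Duty = ¥300,212.64 × 7% = ¥21,014.88.
Line 3 (9347.42, Vinador, 3,879 units, ¥110,473.92):
Base rate for 9347.42 is 5.5%.
Duty = ¥110,473.92 × 5.5% = ¥6,076.07.
Total = ¥809.49 + ¥21,014.88 + ¥6,076.07 = ¥27,900.44.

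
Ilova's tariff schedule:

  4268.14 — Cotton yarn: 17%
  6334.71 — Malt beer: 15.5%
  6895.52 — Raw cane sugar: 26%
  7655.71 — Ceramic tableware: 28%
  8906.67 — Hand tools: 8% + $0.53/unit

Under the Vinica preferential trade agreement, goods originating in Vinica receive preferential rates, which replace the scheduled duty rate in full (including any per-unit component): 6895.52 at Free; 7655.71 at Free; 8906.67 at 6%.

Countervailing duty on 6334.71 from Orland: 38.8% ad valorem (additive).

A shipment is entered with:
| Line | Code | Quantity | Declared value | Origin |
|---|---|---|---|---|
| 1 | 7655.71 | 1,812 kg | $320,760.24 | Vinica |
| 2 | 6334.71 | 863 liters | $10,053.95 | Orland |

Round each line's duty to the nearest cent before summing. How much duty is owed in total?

Line 1 (7655.71, Vinica, 1,812 kg, $320,760.24):
Base rate for 7655.71 is 28%.
Origin Vinica qualifies under the Ilova–Vinica agreement and 7655.71 is covered: preferential rate Free applies instead.
Duty = $320,760.24 × 0% = $0.00.
Line 2 (6334.71, Orland, 863 liters, $10,053.95):
Base rate for 6334.71 is 15.5%.
Additional duty on 6334.71 from Orland: +38.8%. Applied ad valorem rate: 15.5% + 38.8% = 54.3%.
Duty = $10,053.95 × 54.3% = $5,459.29.
Total = $0.00 + $5,459.29 = $5,459.29.

$5,459.29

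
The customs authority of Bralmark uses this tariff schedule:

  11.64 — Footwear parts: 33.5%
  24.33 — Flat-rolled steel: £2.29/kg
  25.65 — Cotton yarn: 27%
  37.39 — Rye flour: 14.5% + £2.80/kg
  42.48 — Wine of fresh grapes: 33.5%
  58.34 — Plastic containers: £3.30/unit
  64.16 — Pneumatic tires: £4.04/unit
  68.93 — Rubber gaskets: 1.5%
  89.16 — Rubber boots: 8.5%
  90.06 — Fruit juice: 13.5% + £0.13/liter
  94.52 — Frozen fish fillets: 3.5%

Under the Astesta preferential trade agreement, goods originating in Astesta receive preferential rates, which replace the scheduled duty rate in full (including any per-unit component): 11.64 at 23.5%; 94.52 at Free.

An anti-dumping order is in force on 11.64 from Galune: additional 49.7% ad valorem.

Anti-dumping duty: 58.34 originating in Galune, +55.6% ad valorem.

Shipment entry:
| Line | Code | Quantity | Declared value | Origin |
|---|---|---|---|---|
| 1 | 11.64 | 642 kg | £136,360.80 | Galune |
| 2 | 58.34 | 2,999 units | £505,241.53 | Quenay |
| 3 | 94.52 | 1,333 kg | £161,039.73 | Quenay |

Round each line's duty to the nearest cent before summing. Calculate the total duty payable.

£128,985.28

Line 1 (11.64, Galune, 642 kg, £136,360.80):
Base rate for 11.64 is 33.5%.
11.64 has an FTA preferential rate, but origin Galune is not Astesta; base rate stands.
Additional duty on 11.64 from Galune: +49.7%. Applied ad valorem rate: 33.5% + 49.7% = 83.2%.
Duty = £136,360.80 × 83.2% = £113,452.19.
Line 2 (58.34, Quenay, 2,999 units, £505,241.53):
Base rate for 58.34 is £3.30/unit.
The additional-duty order on 58.34 targets Galune, not Quenay; it does not apply.
Duty = 2,999 × £3.30 = £9,896.70.
Line 3 (94.52, Quenay, 1,333 kg, £161,039.73):
Base rate for 94.52 is 3.5%.
94.52 has an FTA preferential rate, but origin Quenay is not Astesta; base rate stands.
Duty = £161,039.73 × 3.5% = £5,636.39.
Total = £113,452.19 + £9,896.70 + £5,636.39 = £128,985.28.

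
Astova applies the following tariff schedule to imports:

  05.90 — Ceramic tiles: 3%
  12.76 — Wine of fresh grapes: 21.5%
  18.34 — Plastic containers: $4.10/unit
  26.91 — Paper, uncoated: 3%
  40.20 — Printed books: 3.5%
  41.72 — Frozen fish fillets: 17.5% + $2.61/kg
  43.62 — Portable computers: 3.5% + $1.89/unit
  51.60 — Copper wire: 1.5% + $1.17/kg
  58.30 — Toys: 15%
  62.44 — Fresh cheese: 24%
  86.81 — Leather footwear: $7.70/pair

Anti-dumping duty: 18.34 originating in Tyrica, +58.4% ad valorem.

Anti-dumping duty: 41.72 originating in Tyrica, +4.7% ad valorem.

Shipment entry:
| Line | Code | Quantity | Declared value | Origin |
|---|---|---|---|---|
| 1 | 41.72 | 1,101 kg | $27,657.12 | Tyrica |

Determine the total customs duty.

$9,013.49

Line 1 (41.72, Tyrica, 1,101 kg, $27,657.12):
Base rate for 41.72 is 17.5% + $2.61/kg.
Additional duty on 41.72 from Tyrica: +4.7%. Applied ad valorem rate: 17.5% + 4.7% = 22.2%.
Duty = $27,657.12 × 22.2% + 1,101 × $2.61 = $9,013.49.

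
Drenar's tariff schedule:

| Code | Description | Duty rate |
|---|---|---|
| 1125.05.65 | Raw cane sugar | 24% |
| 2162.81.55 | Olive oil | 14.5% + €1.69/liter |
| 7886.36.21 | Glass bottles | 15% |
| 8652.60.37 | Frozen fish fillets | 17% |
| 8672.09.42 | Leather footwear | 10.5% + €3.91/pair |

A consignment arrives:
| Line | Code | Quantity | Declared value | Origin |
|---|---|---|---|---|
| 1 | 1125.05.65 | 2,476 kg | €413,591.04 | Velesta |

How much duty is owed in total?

Line 1 (1125.05.65, Velesta, 2,476 kg, €413,591.04):
Base rate for 1125.05.65 is 24%.
Duty = €413,591.04 × 24% = €99,261.85.

€99,261.85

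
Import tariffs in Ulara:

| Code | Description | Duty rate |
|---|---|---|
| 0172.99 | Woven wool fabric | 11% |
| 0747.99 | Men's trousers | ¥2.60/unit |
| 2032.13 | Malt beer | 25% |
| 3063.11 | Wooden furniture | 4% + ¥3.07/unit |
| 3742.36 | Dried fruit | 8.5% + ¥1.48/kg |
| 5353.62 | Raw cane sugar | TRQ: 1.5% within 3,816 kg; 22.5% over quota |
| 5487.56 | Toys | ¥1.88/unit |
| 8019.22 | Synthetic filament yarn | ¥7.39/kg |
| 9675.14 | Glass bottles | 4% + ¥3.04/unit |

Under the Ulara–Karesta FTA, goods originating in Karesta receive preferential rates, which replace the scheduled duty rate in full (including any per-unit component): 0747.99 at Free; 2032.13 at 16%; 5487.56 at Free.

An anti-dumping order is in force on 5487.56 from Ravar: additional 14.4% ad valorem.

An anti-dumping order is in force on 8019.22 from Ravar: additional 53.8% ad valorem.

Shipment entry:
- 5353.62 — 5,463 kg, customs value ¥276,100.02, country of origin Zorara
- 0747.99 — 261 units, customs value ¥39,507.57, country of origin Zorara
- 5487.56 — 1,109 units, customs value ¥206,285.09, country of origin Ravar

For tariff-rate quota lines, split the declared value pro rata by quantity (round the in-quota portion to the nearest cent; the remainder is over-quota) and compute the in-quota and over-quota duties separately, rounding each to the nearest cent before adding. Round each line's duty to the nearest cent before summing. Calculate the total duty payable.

Line 1 (5353.62, Zorara, 5,463 kg, ¥276,100.02):
Code 5353.62 is under a tariff-rate quota (threshold 3,816 kg). In-quota: 3,816 kg at 1.5%; over-quota: 1,647 kg at 22.5%.
Pro-rata value split: in-quota = ¥276,100.02 × 3,816/5,463 = ¥192,860.64; over-quota = ¥276,100.02 − ¥192,860.64 = ¥83,239.38.
In-quota duty = ¥192,860.64 × 1.5% = ¥2,892.91. Over-quota duty = ¥83,239.38 × 22.5% = ¥18,728.86.
Line duty = ¥2,892.91 + ¥18,728.86 = ¥21,621.77.
Line 2 (0747.99, Zorara, 261 units, ¥39,507.57):
Base rate for 0747.99 is ¥2.60/unit.
0747.99 has an FTA preferential rate, but origin Zorara is not Karesta; base rate stands.
Duty = 261 × ¥2.60 = ¥678.60.
Line 3 (5487.56, Ravar, 1,109 units, ¥206,285.09):
Base rate for 5487.56 is ¥1.88/unit.
5487.56 has an FTA preferential rate, but origin Ravar is not Karesta; base rate stands.
Additional duty on 5487.56 from Ravar: +14.4% ad valorem. Applied ad valorem rate = 14.4%.
Duty = ¥206,285.09 × 14.4% + 1,109 × ¥1.88 = ¥31,789.97.
Total = ¥21,621.77 + ¥678.60 + ¥31,789.97 = ¥54,090.34.

¥54,090.34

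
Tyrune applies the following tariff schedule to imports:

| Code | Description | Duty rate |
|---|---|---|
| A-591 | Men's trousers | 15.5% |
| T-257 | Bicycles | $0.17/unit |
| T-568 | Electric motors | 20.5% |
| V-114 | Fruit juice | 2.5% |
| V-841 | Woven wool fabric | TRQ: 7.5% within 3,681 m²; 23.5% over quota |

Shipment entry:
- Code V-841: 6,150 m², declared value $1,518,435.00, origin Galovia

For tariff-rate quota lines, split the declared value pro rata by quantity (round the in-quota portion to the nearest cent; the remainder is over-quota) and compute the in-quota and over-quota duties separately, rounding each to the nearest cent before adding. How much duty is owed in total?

$211,418.00

Line 1 (V-841, Galovia, 6,150 m², $1,518,435.00):
Code V-841 is under a tariff-rate quota (threshold 3,681 m²). In-quota: 3,681 m² at 7.5%; over-quota: 2,469 m² at 23.5%.
Pro-rata value split: in-quota = $1,518,435.00 × 3,681/6,150 = $908,838.90; over-quota = $1,518,435.00 − $908,838.90 = $609,596.10.
In-quota duty = $908,838.90 × 7.5% = $68,162.92. Over-quota duty = $609,596.10 × 23.5% = $143,255.08.
Line duty = $68,162.92 + $143,255.08 = $211,418.00.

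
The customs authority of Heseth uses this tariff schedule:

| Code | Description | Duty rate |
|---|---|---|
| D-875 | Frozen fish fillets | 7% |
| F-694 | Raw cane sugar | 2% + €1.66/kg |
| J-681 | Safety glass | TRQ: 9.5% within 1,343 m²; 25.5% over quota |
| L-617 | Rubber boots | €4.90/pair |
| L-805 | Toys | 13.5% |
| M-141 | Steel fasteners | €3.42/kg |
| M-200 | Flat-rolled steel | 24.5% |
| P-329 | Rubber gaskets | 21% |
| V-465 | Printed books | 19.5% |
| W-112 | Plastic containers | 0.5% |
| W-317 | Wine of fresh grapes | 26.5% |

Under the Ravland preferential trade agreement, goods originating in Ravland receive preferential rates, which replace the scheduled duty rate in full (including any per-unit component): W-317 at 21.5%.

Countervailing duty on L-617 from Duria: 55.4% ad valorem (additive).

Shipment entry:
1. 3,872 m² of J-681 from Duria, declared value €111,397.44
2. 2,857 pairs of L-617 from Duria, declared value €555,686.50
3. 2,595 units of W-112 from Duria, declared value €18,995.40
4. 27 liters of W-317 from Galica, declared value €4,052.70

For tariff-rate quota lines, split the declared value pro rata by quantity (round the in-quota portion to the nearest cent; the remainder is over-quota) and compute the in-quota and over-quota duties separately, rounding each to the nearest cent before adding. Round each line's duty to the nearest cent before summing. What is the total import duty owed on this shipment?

€345,242.82

Line 1 (J-681, Duria, 3,872 m², €111,397.44):
Code J-681 is under a tariff-rate quota (threshold 1,343 m²). In-quota: 1,343 m² at 9.5%; over-quota: 2,529 m² at 25.5%.
Pro-rata value split: in-quota = €111,397.44 × 1,343/3,872 = €38,638.11; over-quota = €111,397.44 − €38,638.11 = €72,759.33.
In-quota duty = €38,638.11 × 9.5% = €3,670.62. Over-quota duty = €72,759.33 × 25.5% = €18,553.63.
Line duty = €3,670.62 + €18,553.63 = €22,224.25.
Line 2 (L-617, Duria, 2,857 pairs, €555,686.50):
Base rate for L-617 is €4.90/pair.
Additional duty on L-617 from Duria: +55.4% ad valorem. Applied ad valorem rate = 55.4%.
Duty = €555,686.50 × 55.4% + 2,857 × €4.90 = €321,849.62.
Line 3 (W-112, Duria, 2,595 units, €18,995.40):
Base rate for W-112 is 0.5%.
Duty = €18,995.40 × 0.5% = €94.98.
Line 4 (W-317, Galica, 27 liters, €4,052.70):
Base rate for W-317 is 26.5%.
W-317 has an FTA preferential rate, but origin Galica is not Ravland; base rate stands.
Duty = €4,052.70 × 26.5% = €1,073.97.
Total = €22,224.25 + €321,849.62 + €94.98 + €1,073.97 = €345,242.82.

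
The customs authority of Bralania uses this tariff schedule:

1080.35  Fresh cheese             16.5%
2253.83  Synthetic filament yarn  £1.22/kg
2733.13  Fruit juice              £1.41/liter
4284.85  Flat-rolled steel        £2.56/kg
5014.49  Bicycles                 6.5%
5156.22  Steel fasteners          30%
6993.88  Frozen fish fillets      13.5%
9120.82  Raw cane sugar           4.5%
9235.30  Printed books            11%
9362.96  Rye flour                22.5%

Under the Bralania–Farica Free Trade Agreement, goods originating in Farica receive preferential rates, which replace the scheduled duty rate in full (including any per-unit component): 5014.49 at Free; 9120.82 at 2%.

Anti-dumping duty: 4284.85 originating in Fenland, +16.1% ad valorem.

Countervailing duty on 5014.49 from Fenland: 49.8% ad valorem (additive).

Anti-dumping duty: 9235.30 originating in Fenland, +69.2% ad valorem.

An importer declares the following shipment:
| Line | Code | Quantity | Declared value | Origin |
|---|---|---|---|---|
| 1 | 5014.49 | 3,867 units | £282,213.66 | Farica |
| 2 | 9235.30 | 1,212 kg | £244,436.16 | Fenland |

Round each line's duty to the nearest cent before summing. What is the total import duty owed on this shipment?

£196,037.80

Line 1 (5014.49, Farica, 3,867 units, £282,213.66):
Base rate for 5014.49 is 6.5%.
Origin Farica qualifies under the Bralania–Farica agreement and 5014.49 is covered: preferential rate Free applies instead.
The additional-duty order on 5014.49 targets Fenland, not Farica; it does not apply.
Duty = £282,213.66 × 0% = £0.00.
Line 2 (9235.30, Fenland, 1,212 kg, £244,436.16):
Base rate for 9235.30 is 11%.
Additional duty on 9235.30 from Fenland: +69.2%. Applied ad valorem rate: 11% + 69.2% = 80.2%.
Duty = £244,436.16 × 80.2% = £196,037.80.
Total = £0.00 + £196,037.80 = £196,037.80.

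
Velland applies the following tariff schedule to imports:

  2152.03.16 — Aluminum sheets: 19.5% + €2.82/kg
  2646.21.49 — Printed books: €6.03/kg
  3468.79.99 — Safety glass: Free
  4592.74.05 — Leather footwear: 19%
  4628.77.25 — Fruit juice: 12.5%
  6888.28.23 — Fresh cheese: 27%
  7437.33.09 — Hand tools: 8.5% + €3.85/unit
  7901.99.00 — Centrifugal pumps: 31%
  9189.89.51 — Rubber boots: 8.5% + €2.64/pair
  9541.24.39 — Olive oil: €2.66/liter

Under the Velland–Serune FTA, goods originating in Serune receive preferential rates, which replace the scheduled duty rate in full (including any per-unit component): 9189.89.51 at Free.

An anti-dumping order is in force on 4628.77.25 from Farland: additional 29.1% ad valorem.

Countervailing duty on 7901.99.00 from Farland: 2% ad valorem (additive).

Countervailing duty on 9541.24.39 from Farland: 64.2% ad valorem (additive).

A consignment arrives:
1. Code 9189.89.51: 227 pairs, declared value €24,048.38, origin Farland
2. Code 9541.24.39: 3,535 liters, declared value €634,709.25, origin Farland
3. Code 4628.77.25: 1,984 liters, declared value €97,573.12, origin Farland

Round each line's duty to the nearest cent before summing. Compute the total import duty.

€460,120.25

Line 1 (9189.89.51, Farland, 227 pairs, €24,048.38):
Base rate for 9189.89.51 is 8.5% + €2.64/pair.
9189.89.51 has an FTA preferential rate, but origin Farland is not Serune; base rate stands.
Duty = €24,048.38 × 8.5% + 227 × €2.64 = €2,643.39.
Line 2 (9541.24.39, Farland, 3,535 liters, €634,709.25):
Base rate for 9541.24.39 is €2.66/liter.
Additional duty on 9541.24.39 from Farland: +64.2% ad valorem. Applied ad valorem rate = 64.2%.
Duty = €634,709.25 × 64.2% + 3,535 × €2.66 = €416,886.44.
Line 3 (4628.77.25, Farland, 1,984 liters, €97,573.12):
Base rate for 4628.77.25 is 12.5%.
Additional duty on 4628.77.25 from Farland: +29.1%. Applied ad valorem rate: 12.5% + 29.1% = 41.6%.
Duty = €97,573.12 × 41.6% = €40,590.42.
Total = €2,643.39 + €416,886.44 + €40,590.42 = €460,120.25.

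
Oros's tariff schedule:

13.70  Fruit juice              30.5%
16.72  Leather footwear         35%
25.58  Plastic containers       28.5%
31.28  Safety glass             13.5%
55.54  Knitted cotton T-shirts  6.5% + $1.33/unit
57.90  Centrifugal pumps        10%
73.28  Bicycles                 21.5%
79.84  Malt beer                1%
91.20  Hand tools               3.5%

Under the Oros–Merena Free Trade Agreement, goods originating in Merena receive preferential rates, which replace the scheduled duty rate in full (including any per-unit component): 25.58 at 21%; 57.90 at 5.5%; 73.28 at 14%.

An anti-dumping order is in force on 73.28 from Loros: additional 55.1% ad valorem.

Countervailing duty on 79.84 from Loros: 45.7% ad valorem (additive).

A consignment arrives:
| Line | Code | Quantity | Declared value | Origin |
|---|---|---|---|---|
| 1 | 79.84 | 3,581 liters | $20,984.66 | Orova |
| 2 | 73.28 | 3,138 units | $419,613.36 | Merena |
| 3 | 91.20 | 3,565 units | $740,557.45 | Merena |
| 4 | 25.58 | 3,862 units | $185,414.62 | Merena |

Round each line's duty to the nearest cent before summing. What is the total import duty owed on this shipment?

$123,812.30

Line 1 (79.84, Orova, 3,581 liters, $20,984.66):
Base rate for 79.84 is 1%.
The additional-duty order on 79.84 targets Loros, not Orova; it does not apply.
Duty = $20,984.66 × 1% = $209.85.
Line 2 (73.28, Merena, 3,138 units, $419,613.36):
Base rate for 73.28 is 21.5%.
Origin Merena qualifies under the Oros–Merena agreement and 73.28 is covered: preferential rate 14% applies instead.
The additional-duty order on 73.28 targets Loros, not Merena; it does not apply.
Duty = $419,613.36 × 14% = $58,745.87.
Line 3 (91.20, Merena, 3,565 units, $740,557.45):
Base rate for 91.20 is 3.5%.
Origin Merena is the FTA partner but 91.20 is not on the preference list; base rate stands.
Duty = $740,557.45 × 3.5% = $25,919.51.
Line 4 (25.58, Merena, 3,862 units, $185,414.62):
Base rate for 25.58 is 28.5%.
Origin Merena qualifies under the Oros–Merena agreement and 25.58 is covered: preferential rate 21% applies instead.
Duty = $185,414.62 × 21% = $38,937.07.
Total = $209.85 + $58,745.87 + $25,919.51 + $38,937.07 = $123,812.30.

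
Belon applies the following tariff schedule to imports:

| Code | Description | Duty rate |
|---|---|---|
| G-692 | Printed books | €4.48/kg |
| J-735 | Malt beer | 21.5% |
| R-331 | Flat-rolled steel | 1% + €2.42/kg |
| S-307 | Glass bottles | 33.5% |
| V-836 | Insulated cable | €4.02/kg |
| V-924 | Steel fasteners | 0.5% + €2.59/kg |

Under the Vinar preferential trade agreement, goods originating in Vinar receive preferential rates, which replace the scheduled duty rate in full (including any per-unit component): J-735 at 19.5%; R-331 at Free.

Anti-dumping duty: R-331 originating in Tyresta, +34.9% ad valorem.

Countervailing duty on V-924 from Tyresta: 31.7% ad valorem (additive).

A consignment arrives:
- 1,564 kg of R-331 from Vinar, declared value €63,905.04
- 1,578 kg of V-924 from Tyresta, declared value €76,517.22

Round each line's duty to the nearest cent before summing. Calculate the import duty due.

€28,725.56

Line 1 (R-331, Vinar, 1,564 kg, €63,905.04):
Base rate for R-331 is 1% + €2.42/kg.
Origin Vinar qualifies under the Belon–Vinar agreement and R-331 is covered: preferential rate Free applies instead.
The additional-duty order on R-331 targets Tyresta, not Vinar; it does not apply.
Duty = €63,905.04 × 0% = €0.00.
Line 2 (V-924, Tyresta, 1,578 kg, €76,517.22):
Base rate for V-924 is 0.5% + €2.59/kg.
Additional duty on V-924 from Tyresta: +31.7%. Applied ad valorem rate: 0.5% + 31.7% = 32.2%.
Duty = €76,517.22 × 32.2% + 1,578 × €2.59 = €28,725.56.
Total = €0.00 + €28,725.56 = €28,725.56.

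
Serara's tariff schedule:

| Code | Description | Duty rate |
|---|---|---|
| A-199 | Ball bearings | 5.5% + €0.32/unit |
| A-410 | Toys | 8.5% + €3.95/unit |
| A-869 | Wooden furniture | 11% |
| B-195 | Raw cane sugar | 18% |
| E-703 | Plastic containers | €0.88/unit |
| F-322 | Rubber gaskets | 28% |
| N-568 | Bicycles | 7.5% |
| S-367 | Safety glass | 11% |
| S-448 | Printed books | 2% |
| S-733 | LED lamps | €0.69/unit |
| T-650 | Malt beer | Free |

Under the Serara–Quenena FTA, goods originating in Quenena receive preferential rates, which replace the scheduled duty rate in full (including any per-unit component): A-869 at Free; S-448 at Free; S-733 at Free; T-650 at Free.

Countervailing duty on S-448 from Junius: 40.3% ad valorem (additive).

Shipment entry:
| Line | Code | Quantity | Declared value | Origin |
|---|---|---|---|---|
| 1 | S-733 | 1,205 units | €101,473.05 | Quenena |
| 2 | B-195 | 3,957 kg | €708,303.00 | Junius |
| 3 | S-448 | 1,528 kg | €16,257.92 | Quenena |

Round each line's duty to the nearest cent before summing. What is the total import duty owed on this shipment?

Line 1 (S-733, Quenena, 1,205 units, €101,473.05):
Base rate for S-733 is €0.69/unit.
Origin Quenena qualifies under the Serara–Quenena agreement and S-733 is covered: preferential rate Free applies instead.
Duty = €101,473.05 × 0% = €0.00.
Line 2 (B-195, Junius, 3,957 kg, €708,303.00):
Base rate for B-195 is 18%.
Duty = €708,303.00 × 18% = €127,494.54.
Line 3 (S-448, Quenena, 1,528 kg, €16,257.92):
Base rate for S-448 is 2%.
Origin Quenena qualifies under the Serara–Quenena agreement and S-448 is covered: preferential rate Free applies instead.
The additional-duty order on S-448 targets Junius, not Quenena; it does not apply.
Duty = €16,257.92 × 0% = €0.00.
Total = €0.00 + €127,494.54 + €0.00 = €127,494.54.

€127,494.54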